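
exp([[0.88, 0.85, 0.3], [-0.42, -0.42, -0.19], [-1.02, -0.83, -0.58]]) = [[1.95, 0.94, 0.27], [-0.43, 0.56, -0.16], [-1.02, -0.87, 0.50]]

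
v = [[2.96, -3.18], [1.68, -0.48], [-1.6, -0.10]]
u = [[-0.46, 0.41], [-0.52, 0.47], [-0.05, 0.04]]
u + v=[[2.50, -2.77], [1.16, -0.01], [-1.65, -0.06]]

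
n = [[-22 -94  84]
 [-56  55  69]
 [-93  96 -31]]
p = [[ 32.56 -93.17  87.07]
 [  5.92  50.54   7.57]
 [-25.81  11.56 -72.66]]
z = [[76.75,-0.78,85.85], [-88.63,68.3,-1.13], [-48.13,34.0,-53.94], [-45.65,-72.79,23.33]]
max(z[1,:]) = 68.3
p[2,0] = -25.81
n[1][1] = 55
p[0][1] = -93.17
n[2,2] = -31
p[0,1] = -93.17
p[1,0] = 5.92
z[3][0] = -45.65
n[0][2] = 84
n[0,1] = -94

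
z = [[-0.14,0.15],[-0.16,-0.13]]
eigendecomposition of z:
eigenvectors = [[-0.02+0.70j,-0.02-0.70j],[(-0.72+0j),(-0.72-0j)]]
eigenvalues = [(-0.14+0.15j), (-0.14-0.15j)]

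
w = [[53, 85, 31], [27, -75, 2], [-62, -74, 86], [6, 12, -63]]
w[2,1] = -74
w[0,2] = 31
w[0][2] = 31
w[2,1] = -74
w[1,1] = -75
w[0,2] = 31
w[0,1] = 85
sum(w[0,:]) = 169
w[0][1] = 85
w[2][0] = -62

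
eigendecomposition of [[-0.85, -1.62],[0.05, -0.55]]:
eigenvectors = [[0.98+0.00j, 0.98-0.00j],[-0.09-0.15j, (-0.09+0.15j)]]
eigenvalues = [(-0.7+0.24j), (-0.7-0.24j)]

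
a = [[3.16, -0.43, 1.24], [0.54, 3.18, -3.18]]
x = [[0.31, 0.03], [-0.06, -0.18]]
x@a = [[1.00, -0.04, 0.29],[-0.29, -0.55, 0.50]]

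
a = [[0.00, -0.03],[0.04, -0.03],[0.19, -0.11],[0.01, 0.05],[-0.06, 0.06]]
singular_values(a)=[0.24, 0.06]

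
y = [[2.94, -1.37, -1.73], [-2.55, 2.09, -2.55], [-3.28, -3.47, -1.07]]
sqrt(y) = [[(1.74+0.31j), (-0.34+0.31j), (-0.42+0.43j)], [(-0.63+0.49j), (1.53+0.49j), -0.63+0.68j], [(-0.8+0.89j), -0.85+0.88j, 0.75+1.23j]]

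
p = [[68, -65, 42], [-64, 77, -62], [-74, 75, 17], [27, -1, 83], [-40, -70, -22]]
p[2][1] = 75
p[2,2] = 17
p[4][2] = -22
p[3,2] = 83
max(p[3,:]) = 83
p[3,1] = -1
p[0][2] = 42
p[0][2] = 42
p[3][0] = 27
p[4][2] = -22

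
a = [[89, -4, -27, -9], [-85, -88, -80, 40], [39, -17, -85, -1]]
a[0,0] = 89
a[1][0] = -85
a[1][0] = -85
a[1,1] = -88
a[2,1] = -17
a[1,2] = -80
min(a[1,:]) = -88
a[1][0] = -85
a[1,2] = -80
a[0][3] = -9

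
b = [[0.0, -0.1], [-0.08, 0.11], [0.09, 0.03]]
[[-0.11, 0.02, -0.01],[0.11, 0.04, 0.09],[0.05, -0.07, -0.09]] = b @ [[0.19, -0.74, -0.99], [1.12, -0.21, 0.08]]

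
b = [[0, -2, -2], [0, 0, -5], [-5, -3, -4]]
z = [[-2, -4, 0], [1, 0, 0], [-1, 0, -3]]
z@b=[[0, 4, 24], [0, -2, -2], [15, 11, 14]]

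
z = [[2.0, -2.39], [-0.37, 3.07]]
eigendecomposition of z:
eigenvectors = [[-0.97,0.83], [-0.22,-0.56]]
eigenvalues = [1.45, 3.62]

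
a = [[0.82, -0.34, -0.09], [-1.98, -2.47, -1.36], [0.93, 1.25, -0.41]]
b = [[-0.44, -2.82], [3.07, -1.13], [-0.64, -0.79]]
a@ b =[[-1.35, -1.86], [-5.84, 9.45], [3.69, -3.71]]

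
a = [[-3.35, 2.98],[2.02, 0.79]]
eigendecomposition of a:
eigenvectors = [[-0.93, -0.49], [0.36, -0.87]]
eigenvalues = [-4.49, 1.93]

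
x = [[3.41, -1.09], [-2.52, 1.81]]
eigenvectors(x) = [[0.72, 0.38], [-0.69, 0.92]]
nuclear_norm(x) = 5.41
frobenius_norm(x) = 4.74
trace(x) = 5.22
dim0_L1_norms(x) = [5.93, 2.9]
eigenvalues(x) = [4.45, 0.77]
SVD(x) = [[-0.76, 0.65], [0.65, 0.76]] @ diag([4.680505922040012, 0.7318225971834844]) @ [[-0.90, 0.43], [0.43, 0.9]]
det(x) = 3.43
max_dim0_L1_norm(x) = 5.93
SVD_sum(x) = [[3.21, -1.52], [-2.76, 1.31]] + [[0.20, 0.43], [0.24, 0.50]]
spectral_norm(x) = 4.68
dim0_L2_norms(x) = [4.24, 2.11]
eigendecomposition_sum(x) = [[3.19, -1.32],[-3.05, 1.26]] + [[0.22, 0.23], [0.53, 0.55]]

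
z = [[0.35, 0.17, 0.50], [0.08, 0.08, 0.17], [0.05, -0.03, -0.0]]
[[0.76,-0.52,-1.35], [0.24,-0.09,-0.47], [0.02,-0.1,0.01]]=z@ [[0.24, -1.89, -0.65], [-0.33, 0.33, -1.54], [1.47, 0.18, -1.72]]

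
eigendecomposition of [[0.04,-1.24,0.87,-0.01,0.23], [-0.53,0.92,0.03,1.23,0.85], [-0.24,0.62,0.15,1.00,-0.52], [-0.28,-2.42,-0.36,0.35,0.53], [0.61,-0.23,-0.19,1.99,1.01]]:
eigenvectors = [[(0.57+0j), (-0.09-0.22j), (-0.09+0.22j), (0.26-0.4j), (0.26+0.4j)], [0.14+0.00j, -0.37+0.33j, (-0.37-0.33j), -0.01-0.18j, -0.01+0.18j], [-0.46+0.00j, -0.08-0.06j, -0.08+0.06j, (0.55+0j), (0.55-0j)], [0.39+0.00j, -0.15-0.45j, -0.15+0.45j, (0.24+0.27j), (0.24-0.27j)], [(-0.54+0j), -0.68+0.00j, (-0.68-0j), (0.01-0.55j), (0.01+0.55j)]]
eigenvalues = [(-1.19+0j), (1.39+1.63j), (1.39-1.63j), (0.44+0.97j), (0.44-0.97j)]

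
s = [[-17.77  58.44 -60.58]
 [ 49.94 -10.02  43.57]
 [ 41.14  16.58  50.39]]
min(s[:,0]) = -17.77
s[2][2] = 50.39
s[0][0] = -17.77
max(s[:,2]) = 50.39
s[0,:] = [-17.77, 58.44, -60.58]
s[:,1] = [58.44, -10.02, 16.58]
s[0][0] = -17.77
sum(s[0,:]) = -19.909999999999997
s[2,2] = 50.39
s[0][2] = -60.58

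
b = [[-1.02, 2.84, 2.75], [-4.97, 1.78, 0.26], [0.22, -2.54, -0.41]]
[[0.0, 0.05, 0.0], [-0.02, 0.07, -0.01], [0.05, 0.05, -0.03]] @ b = [[-0.25, 0.09, 0.01],[-0.33, 0.09, -0.03],[-0.31, 0.31, 0.16]]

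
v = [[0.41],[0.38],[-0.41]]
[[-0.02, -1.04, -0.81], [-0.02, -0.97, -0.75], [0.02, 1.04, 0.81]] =v @ [[-0.04, -2.54, -1.98]]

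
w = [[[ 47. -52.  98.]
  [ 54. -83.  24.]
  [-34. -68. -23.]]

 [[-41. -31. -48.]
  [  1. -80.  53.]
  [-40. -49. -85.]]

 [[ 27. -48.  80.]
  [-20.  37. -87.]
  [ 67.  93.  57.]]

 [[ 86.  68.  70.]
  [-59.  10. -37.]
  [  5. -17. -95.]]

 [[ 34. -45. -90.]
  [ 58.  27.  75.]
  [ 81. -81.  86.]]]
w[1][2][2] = -85.0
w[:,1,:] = [[54.0, -83.0, 24.0], [1.0, -80.0, 53.0], [-20.0, 37.0, -87.0], [-59.0, 10.0, -37.0], [58.0, 27.0, 75.0]]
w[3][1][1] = 10.0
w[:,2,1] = [-68.0, -49.0, 93.0, -17.0, -81.0]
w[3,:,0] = [86.0, -59.0, 5.0]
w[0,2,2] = -23.0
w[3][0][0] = 86.0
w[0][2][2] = -23.0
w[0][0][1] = -52.0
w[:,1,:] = [[54.0, -83.0, 24.0], [1.0, -80.0, 53.0], [-20.0, 37.0, -87.0], [-59.0, 10.0, -37.0], [58.0, 27.0, 75.0]]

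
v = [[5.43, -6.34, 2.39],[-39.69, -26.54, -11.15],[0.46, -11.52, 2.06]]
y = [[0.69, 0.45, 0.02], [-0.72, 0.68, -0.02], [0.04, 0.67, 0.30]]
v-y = [[4.74, -6.79, 2.37], [-38.97, -27.22, -11.13], [0.42, -12.19, 1.76]]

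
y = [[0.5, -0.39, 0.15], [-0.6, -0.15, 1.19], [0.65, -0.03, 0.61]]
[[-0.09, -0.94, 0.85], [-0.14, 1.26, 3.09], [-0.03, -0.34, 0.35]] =y @ [[0.03, -1.09, -1.14], [0.24, 1.27, -3.0], [-0.07, 0.67, 1.64]]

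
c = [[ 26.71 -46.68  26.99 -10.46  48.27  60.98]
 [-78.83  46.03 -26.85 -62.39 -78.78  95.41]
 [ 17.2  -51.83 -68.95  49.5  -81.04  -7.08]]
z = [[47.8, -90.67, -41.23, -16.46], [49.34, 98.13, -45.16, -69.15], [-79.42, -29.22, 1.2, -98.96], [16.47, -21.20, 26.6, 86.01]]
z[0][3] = -16.46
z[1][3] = -69.15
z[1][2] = -45.16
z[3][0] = 16.47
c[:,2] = [26.99, -26.85, -68.95]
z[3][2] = 26.6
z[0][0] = 47.8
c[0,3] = -10.46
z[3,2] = 26.6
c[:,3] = [-10.46, -62.39, 49.5]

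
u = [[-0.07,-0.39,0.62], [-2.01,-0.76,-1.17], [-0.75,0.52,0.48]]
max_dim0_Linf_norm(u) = 2.01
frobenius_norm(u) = 2.76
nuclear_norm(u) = 4.18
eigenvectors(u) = [[0.34+0.00j, (-0.4+0.03j), -0.40-0.03j], [(0.93+0j), 0.66+0.00j, (0.66-0j)], [-0.12+0.00j, -0.01-0.63j, (-0.01+0.63j)]]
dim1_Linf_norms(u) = [0.62, 2.01, 0.75]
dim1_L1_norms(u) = [1.08, 3.94, 1.75]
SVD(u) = [[0.05,0.32,-0.95], [-0.99,-0.09,-0.08], [-0.11,0.94,0.31]] @ diag([2.461850402147985, 1.0303998882927292, 0.6847398539957601]) @ [[0.84, 0.28, 0.46], [-0.54, 0.42, 0.73], [-0.01, 0.86, -0.5]]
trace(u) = -0.35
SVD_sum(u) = [[0.1, 0.03, 0.06], [-2.06, -0.67, -1.13], [-0.22, -0.07, -0.12]] + [[-0.18,0.14,0.24], [0.05,-0.04,-0.07], [-0.52,0.41,0.71]] + [[0.0, -0.56, 0.33], [0.00, -0.05, 0.03], [-0.00, 0.18, -0.11]]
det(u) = -1.74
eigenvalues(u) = [(-1.35+0j), (0.5+1.02j), (0.5-1.02j)]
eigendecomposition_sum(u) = [[(-0.51+0j),-0.31+0.00j,-0.03+0.00j], [-1.38+0.00j,-0.85+0.00j,-0.08+0.00j], [(0.18-0j),(0.11-0j),0.01-0.00j]] + [[0.22+0.29j, (-0.04-0.13j), 0.32-0.17j], [(-0.32-0.49j), (0.04+0.21j), (-0.55+0.23j)], [-0.47+0.31j, (0.2-0.05j), (0.23+0.52j)]] + [[0.22-0.29j, -0.04+0.13j, (0.32+0.17j)], [(-0.32+0.49j), 0.04-0.21j, (-0.55-0.23j)], [-0.47-0.31j, 0.20+0.05j, (0.23-0.52j)]]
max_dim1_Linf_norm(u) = 2.01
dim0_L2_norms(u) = [2.15, 1.0, 1.41]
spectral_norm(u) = 2.46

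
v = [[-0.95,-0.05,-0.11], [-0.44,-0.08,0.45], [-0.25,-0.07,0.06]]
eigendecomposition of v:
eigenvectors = [[(0.92+0j), -0.07-0.02j, -0.07+0.02j], [(0.32+0j), 0.95+0.00j, 0.95-0.00j], [(0.24+0j), (0.13+0.29j), 0.13-0.29j]]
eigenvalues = [(-1+0j), (0.01+0.15j), (0.01-0.15j)]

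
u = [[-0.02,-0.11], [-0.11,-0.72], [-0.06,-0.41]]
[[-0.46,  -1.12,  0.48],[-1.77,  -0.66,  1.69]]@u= [[0.10, 0.66], [0.01, -0.02]]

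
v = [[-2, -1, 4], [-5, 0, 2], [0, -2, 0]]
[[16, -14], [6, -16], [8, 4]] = v @ [[0, 2], [-4, -2], [3, -3]]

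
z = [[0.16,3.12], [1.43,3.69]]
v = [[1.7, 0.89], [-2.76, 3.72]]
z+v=[[1.86, 4.01], [-1.33, 7.41]]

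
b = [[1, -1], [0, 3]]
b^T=[[1, 0], [-1, 3]]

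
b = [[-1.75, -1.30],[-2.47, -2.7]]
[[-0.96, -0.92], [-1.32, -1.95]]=b@[[0.58,-0.04],[-0.04,0.76]]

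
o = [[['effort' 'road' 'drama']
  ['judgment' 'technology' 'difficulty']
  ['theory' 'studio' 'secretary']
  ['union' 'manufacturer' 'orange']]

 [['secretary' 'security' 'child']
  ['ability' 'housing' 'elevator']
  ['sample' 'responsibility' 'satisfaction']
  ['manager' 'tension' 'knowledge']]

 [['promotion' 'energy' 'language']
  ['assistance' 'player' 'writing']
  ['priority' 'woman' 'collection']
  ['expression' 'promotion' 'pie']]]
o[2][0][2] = 'language'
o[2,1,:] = ['assistance', 'player', 'writing']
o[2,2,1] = 'woman'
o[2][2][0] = 'priority'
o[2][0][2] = 'language'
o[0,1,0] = 'judgment'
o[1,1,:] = ['ability', 'housing', 'elevator']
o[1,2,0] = 'sample'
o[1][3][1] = 'tension'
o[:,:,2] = [['drama', 'difficulty', 'secretary', 'orange'], ['child', 'elevator', 'satisfaction', 'knowledge'], ['language', 'writing', 'collection', 'pie']]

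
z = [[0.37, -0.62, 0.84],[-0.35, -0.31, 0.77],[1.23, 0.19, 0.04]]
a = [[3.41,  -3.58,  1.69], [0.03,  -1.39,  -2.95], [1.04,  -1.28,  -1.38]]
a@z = [[4.59, -0.68, 0.18], [-3.13, -0.15, -1.16], [-0.86, -0.51, -0.17]]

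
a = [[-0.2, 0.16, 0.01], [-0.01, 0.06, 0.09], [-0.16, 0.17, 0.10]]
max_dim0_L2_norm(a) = 0.26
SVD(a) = [[-0.69,0.56,-0.46], [-0.20,-0.75,-0.63], [-0.7,-0.34,0.63]] @ diag([0.3605462339478595, 0.10945056640702944, 0.005194872394566774]) @ [[0.70, -0.67, -0.26], [-0.45, -0.13, -0.88], [-0.56, -0.73, 0.39]]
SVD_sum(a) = [[-0.17,0.17,0.07], [-0.05,0.05,0.02], [-0.18,0.17,0.07]] + [[-0.03,-0.01,-0.05], [0.04,0.01,0.07], [0.02,0.0,0.03]] + [[0.0, 0.0, -0.0], [0.00, 0.0, -0.0], [-0.00, -0.00, 0.00]]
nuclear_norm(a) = 0.48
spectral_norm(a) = 0.36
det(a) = -0.00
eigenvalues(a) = [-0.22, 0.17, 0.01]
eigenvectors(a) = [[0.86, -0.27, -0.56], [-0.13, -0.58, -0.74], [0.50, -0.76, 0.39]]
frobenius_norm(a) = 0.38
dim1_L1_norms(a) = [0.37, 0.16, 0.43]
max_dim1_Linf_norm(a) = 0.2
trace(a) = -0.04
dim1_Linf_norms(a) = [0.2, 0.09, 0.17]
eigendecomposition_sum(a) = [[-0.18, 0.12, -0.03], [0.03, -0.02, 0.00], [-0.11, 0.07, -0.02]] + [[-0.02, 0.04, 0.04], [-0.04, 0.08, 0.09], [-0.05, 0.1, 0.12]] + [[0.00, 0.00, -0.00], [0.0, 0.00, -0.00], [-0.00, -0.00, 0.0]]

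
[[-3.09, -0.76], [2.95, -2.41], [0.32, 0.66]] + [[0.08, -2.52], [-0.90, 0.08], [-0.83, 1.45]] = [[-3.01,-3.28], [2.05,-2.33], [-0.51,2.11]]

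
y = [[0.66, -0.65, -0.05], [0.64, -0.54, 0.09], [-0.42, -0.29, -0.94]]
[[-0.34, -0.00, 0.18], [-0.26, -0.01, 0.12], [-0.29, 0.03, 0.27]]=y@ [[-0.05, 0.13, 0.08], [0.45, 0.15, -0.17], [0.19, -0.14, -0.27]]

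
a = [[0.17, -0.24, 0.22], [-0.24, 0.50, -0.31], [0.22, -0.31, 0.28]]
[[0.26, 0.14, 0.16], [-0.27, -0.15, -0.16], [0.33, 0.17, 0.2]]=a@[[1.55, 0.09, 1.02], [0.61, 0.29, 0.38], [0.64, 0.87, 0.35]]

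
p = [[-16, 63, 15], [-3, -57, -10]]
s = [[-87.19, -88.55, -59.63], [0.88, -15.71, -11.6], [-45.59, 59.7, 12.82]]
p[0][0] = -16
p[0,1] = 63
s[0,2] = -59.63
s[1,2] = -11.6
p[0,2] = 15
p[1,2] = -10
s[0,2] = -59.63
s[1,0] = 0.88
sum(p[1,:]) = -70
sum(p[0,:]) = 62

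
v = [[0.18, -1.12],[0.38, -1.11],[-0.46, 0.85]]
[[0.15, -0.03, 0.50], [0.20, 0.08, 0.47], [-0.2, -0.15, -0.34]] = v@ [[0.27,0.54,-0.13], [-0.09,0.11,-0.47]]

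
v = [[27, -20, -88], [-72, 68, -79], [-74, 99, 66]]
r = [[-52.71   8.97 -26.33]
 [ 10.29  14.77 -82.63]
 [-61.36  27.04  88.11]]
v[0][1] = -20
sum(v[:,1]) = 147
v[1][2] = -79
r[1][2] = -82.63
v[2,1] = 99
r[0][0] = -52.71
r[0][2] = -26.33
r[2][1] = 27.04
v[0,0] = 27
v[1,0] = -72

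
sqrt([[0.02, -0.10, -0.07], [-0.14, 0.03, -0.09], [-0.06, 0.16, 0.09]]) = [[-0.31+0.44j, -0.17-0.04j, (-0.43+0.29j)], [(-0.75+0.47j), (0.2-0.04j), -0.48+0.30j], [0.38-0.50j, 0.28+0.04j, 0.60-0.32j]]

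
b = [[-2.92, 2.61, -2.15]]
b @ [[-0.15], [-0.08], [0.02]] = [[0.19]]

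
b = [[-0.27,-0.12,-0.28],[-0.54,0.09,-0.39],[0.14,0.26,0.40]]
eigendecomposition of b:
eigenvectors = [[-0.65+0.00j, (-0.35+0j), -0.35-0.00j], [-0.63+0.00j, (-0.36+0.42j), -0.36-0.42j], [(0.42+0j), 0.76+0.00j, 0.76-0.00j]]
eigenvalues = [(-0.2+0j), (0.21+0.15j), (0.21-0.15j)]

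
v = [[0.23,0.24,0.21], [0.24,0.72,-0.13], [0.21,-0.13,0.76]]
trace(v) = 1.71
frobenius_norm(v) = 1.18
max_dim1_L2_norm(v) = 0.8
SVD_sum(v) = [[0.0, -0.01, 0.01], [-0.01, 0.36, -0.43], [0.01, -0.43, 0.51]] + [[0.19,0.26,0.22],[0.26,0.36,0.29],[0.22,0.29,0.24]] + [[0.04, -0.02, -0.01], [-0.02, 0.01, 0.01], [-0.01, 0.01, 0.01]]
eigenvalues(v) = [0.05, 0.79, 0.87]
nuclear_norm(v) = 1.71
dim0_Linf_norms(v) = [0.24, 0.72, 0.76]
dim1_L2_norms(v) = [0.39, 0.77, 0.8]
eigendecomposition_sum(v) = [[0.04, -0.02, -0.01], [-0.02, 0.01, 0.01], [-0.01, 0.01, 0.01]] + [[0.19, 0.26, 0.22], [0.26, 0.36, 0.29], [0.22, 0.29, 0.24]] + [[0.00, -0.01, 0.01], [-0.01, 0.36, -0.43], [0.01, -0.43, 0.51]]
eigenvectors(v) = [[-0.87, 0.49, 0.01], [0.37, 0.67, -0.64], [0.32, 0.55, 0.77]]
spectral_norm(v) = 0.87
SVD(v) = [[0.01, 0.49, -0.87], [-0.64, 0.67, 0.37], [0.77, 0.55, 0.32]] @ diag([0.8715674187820897, 0.7900165319071921, 0.04841604931071819]) @ [[0.01,-0.64,0.77], [0.49,0.67,0.55], [-0.87,0.37,0.32]]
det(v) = 0.03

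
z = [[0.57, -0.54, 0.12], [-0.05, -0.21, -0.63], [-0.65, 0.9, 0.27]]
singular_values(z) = [1.38, 0.68, 0.04]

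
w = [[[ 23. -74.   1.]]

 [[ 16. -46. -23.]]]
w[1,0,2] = -23.0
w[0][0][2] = 1.0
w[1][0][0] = 16.0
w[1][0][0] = 16.0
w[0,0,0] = 23.0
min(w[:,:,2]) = -23.0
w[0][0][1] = -74.0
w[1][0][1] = -46.0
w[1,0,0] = 16.0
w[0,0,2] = 1.0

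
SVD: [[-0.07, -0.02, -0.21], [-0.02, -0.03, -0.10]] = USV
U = [[-0.9, -0.43], [-0.43, 0.9]]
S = [0.25, 0.02]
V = [[0.29, 0.13, 0.95],[0.53, -0.85, -0.05]]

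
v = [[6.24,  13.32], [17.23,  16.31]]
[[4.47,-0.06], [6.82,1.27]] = v@ [[0.14,0.14],[0.27,-0.07]]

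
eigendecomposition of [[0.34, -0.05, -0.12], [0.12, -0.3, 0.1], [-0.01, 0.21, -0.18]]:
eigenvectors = [[-0.98, -0.06, 0.31], [-0.20, 0.73, 0.49], [-0.06, -0.68, 0.82]]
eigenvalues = [0.32, -0.4, -0.06]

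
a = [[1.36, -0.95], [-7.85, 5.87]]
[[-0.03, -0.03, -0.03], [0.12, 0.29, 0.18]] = a@[[-0.09, 0.21, -0.03],  [-0.1, 0.33, -0.01]]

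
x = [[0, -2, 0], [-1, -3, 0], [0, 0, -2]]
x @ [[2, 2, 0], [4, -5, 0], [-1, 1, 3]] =[[-8, 10, 0], [-14, 13, 0], [2, -2, -6]]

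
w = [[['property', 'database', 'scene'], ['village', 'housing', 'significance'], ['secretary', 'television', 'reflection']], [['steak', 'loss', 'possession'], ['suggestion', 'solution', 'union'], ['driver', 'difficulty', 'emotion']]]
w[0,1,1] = 'housing'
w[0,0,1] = 'database'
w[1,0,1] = 'loss'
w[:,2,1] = ['television', 'difficulty']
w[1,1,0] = 'suggestion'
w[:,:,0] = [['property', 'village', 'secretary'], ['steak', 'suggestion', 'driver']]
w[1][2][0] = 'driver'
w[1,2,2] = 'emotion'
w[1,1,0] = 'suggestion'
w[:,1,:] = [['village', 'housing', 'significance'], ['suggestion', 'solution', 'union']]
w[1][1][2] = 'union'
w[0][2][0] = 'secretary'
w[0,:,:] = [['property', 'database', 'scene'], ['village', 'housing', 'significance'], ['secretary', 'television', 'reflection']]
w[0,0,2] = 'scene'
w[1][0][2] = 'possession'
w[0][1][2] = 'significance'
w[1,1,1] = 'solution'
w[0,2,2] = 'reflection'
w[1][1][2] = 'union'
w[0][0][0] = 'property'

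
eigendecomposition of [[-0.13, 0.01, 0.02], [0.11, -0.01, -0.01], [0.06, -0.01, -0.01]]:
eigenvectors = [[(-0.72+0j), 0.06+0.10j, 0.06-0.10j], [(0.6+0j), (0.75+0j), 0.75-0.00j], [(0.36+0j), (-0.01+0.65j), (-0.01-0.65j)]]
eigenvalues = [(-0.15+0j), (-0+0.01j), (-0-0.01j)]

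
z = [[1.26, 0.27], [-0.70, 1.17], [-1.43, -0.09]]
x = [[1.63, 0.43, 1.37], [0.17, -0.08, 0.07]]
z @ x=[[2.1, 0.52, 1.75], [-0.94, -0.39, -0.88], [-2.35, -0.61, -1.97]]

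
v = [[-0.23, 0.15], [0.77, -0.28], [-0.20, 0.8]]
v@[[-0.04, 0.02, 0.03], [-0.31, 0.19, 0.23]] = [[-0.04,0.02,0.03],[0.06,-0.04,-0.04],[-0.24,0.15,0.18]]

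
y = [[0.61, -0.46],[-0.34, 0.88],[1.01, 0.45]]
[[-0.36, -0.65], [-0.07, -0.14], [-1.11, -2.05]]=y@ [[-0.91, -1.67], [-0.43, -0.8]]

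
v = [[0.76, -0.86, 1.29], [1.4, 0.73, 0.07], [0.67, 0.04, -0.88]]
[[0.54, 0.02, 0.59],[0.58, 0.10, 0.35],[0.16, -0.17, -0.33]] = v @ [[0.43, -0.04, 0.14], [-0.04, 0.2, 0.17], [0.14, 0.17, 0.49]]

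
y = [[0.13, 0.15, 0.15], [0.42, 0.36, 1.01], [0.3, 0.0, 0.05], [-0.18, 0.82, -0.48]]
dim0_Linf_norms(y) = [0.42, 0.82, 1.01]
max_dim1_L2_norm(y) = 1.15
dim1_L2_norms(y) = [0.25, 1.15, 0.3, 0.97]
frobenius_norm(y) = 1.55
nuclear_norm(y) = 2.40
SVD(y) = [[-0.15, -0.17, -0.2], [-0.89, -0.39, 0.17], [-0.14, -0.01, -0.96], [0.41, -0.91, -0.03]] @ diag([1.2336367287396222, 0.9084385153891804, 0.2618776150458585]) @ [[-0.41, -0.0, -0.91], [-0.03, -1.00, 0.02], [-0.91, 0.03, 0.41]]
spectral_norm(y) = 1.23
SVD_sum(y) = [[0.08, 0.00, 0.17], [0.45, 0.00, 1.0], [0.07, 0.00, 0.15], [-0.21, -0.0, -0.46]] + [[0.00, 0.15, -0.0], [0.01, 0.35, -0.01], [0.0, 0.01, -0.00], [0.02, 0.82, -0.01]] + [[0.05,-0.0,-0.02], [-0.04,0.0,0.02], [0.23,-0.01,-0.1], [0.01,-0.00,-0.0]]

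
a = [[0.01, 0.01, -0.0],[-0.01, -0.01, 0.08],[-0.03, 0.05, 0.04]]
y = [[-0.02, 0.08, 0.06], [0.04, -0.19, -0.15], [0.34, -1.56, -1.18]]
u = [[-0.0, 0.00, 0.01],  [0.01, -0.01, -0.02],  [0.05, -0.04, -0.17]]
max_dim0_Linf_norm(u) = 0.17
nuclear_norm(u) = 0.19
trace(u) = -0.18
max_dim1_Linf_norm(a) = 0.08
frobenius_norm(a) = 0.11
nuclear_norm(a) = 0.16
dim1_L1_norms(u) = [0.01, 0.04, 0.26]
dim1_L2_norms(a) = [0.01, 0.08, 0.07]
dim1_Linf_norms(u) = [0.01, 0.02, 0.17]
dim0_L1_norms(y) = [0.4, 1.83, 1.39]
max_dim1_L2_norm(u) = 0.18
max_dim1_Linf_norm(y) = 1.56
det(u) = 0.00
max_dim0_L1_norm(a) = 0.12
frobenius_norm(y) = 2.00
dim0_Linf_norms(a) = [0.03, 0.05, 0.08]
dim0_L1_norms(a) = [0.05, 0.07, 0.12]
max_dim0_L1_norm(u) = 0.2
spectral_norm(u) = 0.18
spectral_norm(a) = 0.09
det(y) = 0.00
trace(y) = -1.39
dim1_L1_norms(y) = [0.16, 0.38, 3.08]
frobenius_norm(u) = 0.18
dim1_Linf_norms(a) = [0.01, 0.08, 0.05]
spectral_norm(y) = 2.00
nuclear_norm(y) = 2.01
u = y @ a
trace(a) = 0.04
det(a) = -0.00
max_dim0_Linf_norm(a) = 0.08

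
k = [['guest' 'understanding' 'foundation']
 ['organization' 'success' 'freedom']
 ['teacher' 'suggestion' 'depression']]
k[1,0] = 'organization'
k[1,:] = ['organization', 'success', 'freedom']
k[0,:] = ['guest', 'understanding', 'foundation']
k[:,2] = ['foundation', 'freedom', 'depression']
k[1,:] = ['organization', 'success', 'freedom']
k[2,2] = 'depression'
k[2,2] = 'depression'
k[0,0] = 'guest'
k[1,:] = ['organization', 'success', 'freedom']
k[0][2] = 'foundation'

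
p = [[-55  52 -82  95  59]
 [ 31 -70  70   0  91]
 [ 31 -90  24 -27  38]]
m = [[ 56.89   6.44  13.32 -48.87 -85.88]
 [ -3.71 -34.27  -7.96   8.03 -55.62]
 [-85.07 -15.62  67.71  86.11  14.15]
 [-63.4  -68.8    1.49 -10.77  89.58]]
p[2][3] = -27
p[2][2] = 24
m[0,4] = -85.88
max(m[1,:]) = 8.03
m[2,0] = -85.07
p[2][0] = 31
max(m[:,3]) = 86.11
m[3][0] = -63.4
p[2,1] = -90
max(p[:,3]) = 95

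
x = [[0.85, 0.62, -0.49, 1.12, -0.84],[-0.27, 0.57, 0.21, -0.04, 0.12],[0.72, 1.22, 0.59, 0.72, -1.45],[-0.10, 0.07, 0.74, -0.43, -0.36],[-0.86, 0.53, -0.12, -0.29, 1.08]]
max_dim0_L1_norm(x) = 3.85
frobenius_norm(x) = 3.45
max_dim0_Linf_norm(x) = 1.45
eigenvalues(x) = [2.01, 1.02, -0.35, -0.01, -0.0]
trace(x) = 2.66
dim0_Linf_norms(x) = [0.86, 1.22, 0.74, 1.12, 1.45]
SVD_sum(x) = [[0.75,0.6,0.13,0.71,-1.11], [0.00,0.00,0.0,0.00,-0.00], [0.97,0.77,0.16,0.92,-1.44], [0.04,0.03,0.01,0.04,-0.06], [-0.49,-0.39,-0.08,-0.47,0.72]] + [[0.19, -0.34, -0.33, 0.16, 0.02], [-0.21, 0.37, 0.37, -0.18, -0.02], [-0.25, 0.43, 0.43, -0.21, -0.02], [-0.25, 0.43, 0.43, -0.21, -0.02], [-0.22, 0.39, 0.39, -0.19, -0.02]] + [[-0.10, 0.36, -0.28, 0.24, 0.25], [-0.05, 0.2, -0.16, 0.14, 0.14], [-0.00, 0.01, -0.01, 0.01, 0.01], [0.11, -0.39, 0.31, -0.26, -0.27], [-0.14, 0.53, -0.42, 0.36, 0.38]] + [[-0.00, -0.0, 0.0, 0.00, -0.0], [-0.00, -0.00, 0.00, 0.00, -0.0], [0.0, 0.0, -0.00, -0.00, 0.0], [-0.0, -0.00, 0.00, 0.0, -0.00], [0.00, 0.0, -0.0, -0.0, 0.0]] + [[-0.00, 0.00, -0.00, -0.00, -0.00], [0.00, -0.0, 0.00, 0.0, 0.0], [0.00, -0.00, 0.00, 0.00, 0.00], [-0.00, 0.00, -0.00, -0.0, -0.0], [-0.0, 0.00, -0.00, -0.0, -0.0]]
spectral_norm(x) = 2.88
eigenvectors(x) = [[0.30, -0.04, -0.75, -0.75, 0.24], [0.01, -0.4, -0.11, -0.27, -0.18], [0.78, -0.8, -0.18, 0.05, 0.61], [0.29, -0.35, 0.55, 0.51, 0.55], [-0.46, -0.29, -0.31, -0.32, 0.49]]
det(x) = -0.00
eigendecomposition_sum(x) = [[0.49,0.03,0.06,0.32,-0.66], [0.02,0.0,0.00,0.01,-0.03], [1.31,0.09,0.16,0.85,-1.75], [0.49,0.03,0.06,0.32,-0.66], [-0.77,-0.05,-0.09,-0.50,1.03]] + [[-0.03, 0.04, 0.03, -0.02, 0.02], [-0.34, 0.49, 0.29, -0.17, 0.18], [-0.69, 0.99, 0.58, -0.34, 0.35], [-0.3, 0.44, 0.26, -0.15, 0.16], [-0.25, 0.36, 0.21, -0.12, 0.13]] + [[0.41, 0.57, -0.60, 0.84, -0.20], [0.06, 0.09, -0.09, 0.13, -0.03], [0.10, 0.14, -0.15, 0.21, -0.05], [-0.31, -0.42, 0.44, -0.62, 0.15], [0.17, 0.24, -0.25, 0.35, -0.08]] + [[-0.03, -0.03, 0.03, -0.03, 0.01], [-0.01, -0.01, 0.01, -0.01, 0.00], [0.0, 0.00, -0.00, 0.00, -0.0], [0.02, 0.02, -0.02, 0.02, -0.00], [-0.01, -0.01, 0.01, -0.01, 0.0]] + [[-0.00, 0.00, 0.0, -0.00, -0.0], [0.00, -0.0, -0.00, 0.0, 0.00], [-0.00, 0.0, 0.0, -0.0, -0.00], [-0.00, 0.00, 0.00, -0.0, -0.00], [-0.0, 0.0, 0.0, -0.00, -0.0]]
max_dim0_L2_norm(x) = 2.03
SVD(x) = [[-0.57, 0.38, 0.46, -0.36, 0.44], [-0.0, -0.42, 0.26, -0.72, -0.49], [-0.73, -0.5, 0.01, 0.42, -0.19], [-0.03, -0.49, -0.50, -0.33, 0.64], [0.37, -0.44, 0.69, 0.26, 0.36]] @ diag([2.8845016456248325, 1.4052363042431273, 1.2680888224294493, 0.0034508816636770363, 0.00012437840596122475]) @ [[-0.46, -0.37, -0.08, -0.44, 0.68], [0.36, -0.62, -0.62, 0.3, 0.03], [-0.17, 0.61, -0.48, 0.42, 0.43], [0.75, 0.27, -0.06, -0.50, 0.33], [-0.25, 0.17, -0.61, -0.54, -0.50]]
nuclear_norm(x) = 5.56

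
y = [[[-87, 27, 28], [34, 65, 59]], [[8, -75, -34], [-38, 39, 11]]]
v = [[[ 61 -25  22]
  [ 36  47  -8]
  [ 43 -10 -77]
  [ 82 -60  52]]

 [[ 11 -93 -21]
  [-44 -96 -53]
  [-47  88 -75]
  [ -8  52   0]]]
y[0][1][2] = 59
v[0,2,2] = -77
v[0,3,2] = 52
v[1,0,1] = -93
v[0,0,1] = -25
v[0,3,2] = 52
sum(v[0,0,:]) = 58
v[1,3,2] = 0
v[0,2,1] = -10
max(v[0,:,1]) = 47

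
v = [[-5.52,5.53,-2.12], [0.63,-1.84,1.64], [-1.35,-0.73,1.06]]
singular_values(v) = [8.38, 2.29, 0.29]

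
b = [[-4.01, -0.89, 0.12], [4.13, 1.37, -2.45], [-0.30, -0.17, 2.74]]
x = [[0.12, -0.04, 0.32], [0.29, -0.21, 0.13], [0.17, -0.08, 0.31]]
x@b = [[-0.74, -0.22, 0.99], [-2.07, -0.57, 0.91], [-1.11, -0.31, 1.07]]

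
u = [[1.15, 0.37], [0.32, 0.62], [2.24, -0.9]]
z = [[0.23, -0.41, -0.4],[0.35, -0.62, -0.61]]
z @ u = [[-0.76, 0.19],[-1.16, 0.29]]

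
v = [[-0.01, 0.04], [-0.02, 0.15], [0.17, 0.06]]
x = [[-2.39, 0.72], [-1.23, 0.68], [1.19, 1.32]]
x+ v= [[-2.40, 0.76], [-1.25, 0.83], [1.36, 1.38]]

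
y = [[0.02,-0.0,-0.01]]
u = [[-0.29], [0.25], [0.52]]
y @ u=[[-0.01]]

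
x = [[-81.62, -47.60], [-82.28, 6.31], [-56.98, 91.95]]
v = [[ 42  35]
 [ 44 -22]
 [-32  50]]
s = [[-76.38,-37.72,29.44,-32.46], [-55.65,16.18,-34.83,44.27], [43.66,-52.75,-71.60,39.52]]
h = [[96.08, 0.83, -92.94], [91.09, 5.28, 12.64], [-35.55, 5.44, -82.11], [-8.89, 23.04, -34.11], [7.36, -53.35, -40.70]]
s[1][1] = 16.18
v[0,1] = 35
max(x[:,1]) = 91.95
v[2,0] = -32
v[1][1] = -22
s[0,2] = 29.44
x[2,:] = [-56.98, 91.95]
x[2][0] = -56.98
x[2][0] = -56.98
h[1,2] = 12.64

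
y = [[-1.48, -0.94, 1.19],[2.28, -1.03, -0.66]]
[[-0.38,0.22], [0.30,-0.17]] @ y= [[1.06, 0.13, -0.6], [-0.83, -0.11, 0.47]]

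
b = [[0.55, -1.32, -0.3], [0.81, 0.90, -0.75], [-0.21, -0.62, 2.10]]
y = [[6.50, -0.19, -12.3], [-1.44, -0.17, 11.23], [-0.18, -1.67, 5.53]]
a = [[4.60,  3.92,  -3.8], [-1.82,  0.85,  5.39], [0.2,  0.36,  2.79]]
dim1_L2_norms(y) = [13.91, 11.32, 5.78]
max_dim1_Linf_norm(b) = 2.1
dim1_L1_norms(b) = [2.17, 2.46, 2.93]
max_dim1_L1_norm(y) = 18.99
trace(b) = 3.55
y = a @ b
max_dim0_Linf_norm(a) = 5.39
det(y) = 85.46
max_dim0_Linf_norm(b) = 2.1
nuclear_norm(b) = 4.76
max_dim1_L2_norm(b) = 2.2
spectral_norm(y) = 18.44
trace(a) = 8.24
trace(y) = 11.86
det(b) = 2.92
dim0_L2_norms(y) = [6.66, 1.69, 17.55]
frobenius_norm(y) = 18.85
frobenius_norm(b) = 3.00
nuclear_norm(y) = 23.38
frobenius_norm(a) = 9.59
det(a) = 29.25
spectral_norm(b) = 2.48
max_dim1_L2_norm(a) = 7.14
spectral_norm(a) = 8.53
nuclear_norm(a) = 13.64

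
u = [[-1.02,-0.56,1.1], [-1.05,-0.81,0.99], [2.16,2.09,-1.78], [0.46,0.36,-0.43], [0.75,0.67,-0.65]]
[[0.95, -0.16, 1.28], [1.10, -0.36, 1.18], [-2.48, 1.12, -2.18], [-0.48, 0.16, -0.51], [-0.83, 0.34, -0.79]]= u @ [[0.1, 0.59, -0.8],[-0.84, 0.48, 0.25],[0.53, 0.65, 0.55]]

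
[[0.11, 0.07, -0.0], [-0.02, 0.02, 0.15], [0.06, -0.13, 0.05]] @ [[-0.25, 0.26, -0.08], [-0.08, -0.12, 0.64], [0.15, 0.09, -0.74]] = [[-0.03, 0.02, 0.04], [0.03, 0.01, -0.1], [0.0, 0.04, -0.12]]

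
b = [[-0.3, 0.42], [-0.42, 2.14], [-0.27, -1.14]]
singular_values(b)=[2.48, 0.5]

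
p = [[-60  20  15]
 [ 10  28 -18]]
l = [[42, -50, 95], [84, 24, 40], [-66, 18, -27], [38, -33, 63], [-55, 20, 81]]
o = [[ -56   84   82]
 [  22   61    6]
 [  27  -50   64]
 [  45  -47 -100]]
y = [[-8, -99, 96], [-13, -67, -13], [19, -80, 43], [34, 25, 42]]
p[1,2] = -18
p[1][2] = -18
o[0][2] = 82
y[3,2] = 42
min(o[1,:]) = 6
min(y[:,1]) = -99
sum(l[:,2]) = 252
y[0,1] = -99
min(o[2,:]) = -50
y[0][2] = 96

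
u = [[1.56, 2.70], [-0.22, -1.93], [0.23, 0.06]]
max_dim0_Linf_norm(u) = 2.7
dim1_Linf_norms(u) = [2.7, 1.93, 0.23]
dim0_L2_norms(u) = [1.59, 3.32]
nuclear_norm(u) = 4.31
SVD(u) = [[-0.86,  -0.49], [0.51,  -0.83], [-0.04,  -0.27]] @ diag([3.6153934087176474, 0.6945001801302813]) @ [[-0.4,-0.91], [-0.91,0.4]]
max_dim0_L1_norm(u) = 4.69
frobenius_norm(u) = 3.68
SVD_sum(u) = [[1.25, 2.84], [-0.75, -1.70], [0.06, 0.14]] + [[0.31,-0.14], [0.53,-0.23], [0.17,-0.08]]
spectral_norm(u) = 3.62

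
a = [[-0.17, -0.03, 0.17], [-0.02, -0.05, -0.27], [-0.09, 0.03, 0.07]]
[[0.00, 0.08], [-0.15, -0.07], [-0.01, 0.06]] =a @ [[0.52,-0.36],[-0.04,0.44],[0.52,0.21]]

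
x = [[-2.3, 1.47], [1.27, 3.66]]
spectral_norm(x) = 3.97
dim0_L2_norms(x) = [2.63, 3.94]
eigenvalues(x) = [-2.6, 3.96]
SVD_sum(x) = [[0.16, 1.12], [0.54, 3.76]] + [[-2.46,0.35], [0.73,-0.10]]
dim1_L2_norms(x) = [2.73, 3.87]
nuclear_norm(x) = 6.56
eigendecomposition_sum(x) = [[-2.48, 0.58],[0.5, -0.12]] + [[0.18, 0.89], [0.77, 3.78]]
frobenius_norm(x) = 4.74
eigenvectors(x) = [[-0.98, -0.23], [0.2, -0.97]]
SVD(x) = [[0.28, 0.96], [0.96, -0.28]] @ diag([3.967145923884321, 2.592518701689154]) @ [[0.14, 0.99], [-0.99, 0.14]]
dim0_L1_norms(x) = [3.57, 5.13]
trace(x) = 1.36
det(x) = -10.28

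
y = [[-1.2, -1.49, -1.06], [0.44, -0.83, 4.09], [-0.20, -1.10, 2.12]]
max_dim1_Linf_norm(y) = 4.09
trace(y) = 0.09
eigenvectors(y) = [[-0.83+0.00j, (-0.69+0j), (-0.69-0j)],[(0.53+0j), 0.53+0.41j, (0.53-0.41j)],[0.20+0.00j, (0.06+0.25j), (0.06-0.25j)]]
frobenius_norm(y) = 5.30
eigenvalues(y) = [(0.01+0j), (0.04+1.28j), (0.04-1.28j)]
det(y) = 0.01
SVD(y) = [[-0.18, -0.93, -0.32], [0.87, 0.01, -0.50], [0.47, -0.36, 0.81]] @ diag([4.8453938401563725, 2.158901929933307, 0.000995341614564557]) @ [[0.10,-0.20,0.97], [0.55,0.83,0.11], [-0.83,0.53,0.20]]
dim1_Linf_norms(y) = [1.49, 4.09, 2.12]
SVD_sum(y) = [[-0.09, 0.17, -0.84], [0.43, -0.84, 4.09], [0.23, -0.45, 2.21]] + [[-1.11,-1.66,-0.22], [0.01,0.01,0.00], [-0.43,-0.65,-0.09]] + [[0.0, -0.0, -0.00], [0.00, -0.0, -0.00], [-0.0, 0.0, 0.0]]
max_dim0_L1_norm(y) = 7.27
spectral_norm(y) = 4.85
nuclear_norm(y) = 7.01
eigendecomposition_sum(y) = [[0.01+0.00j, (0.02+0j), (-0.03-0j)], [-0.01+0.00j, -0.01+0.00j, 0.02+0.00j], [(-0+0j), -0.00+0.00j, (0.01+0j)]] + [[(-0.61-0.41j),-0.75-1.66j,(-0.52+2.75j)], [(0.22+0.68j),-0.41+1.73j,2.04-1.82j], [-0.10+0.26j,-0.55+0.42j,(1.06-0.05j)]] + [[(-0.61+0.41j), (-0.75+1.66j), -0.52-2.75j], [(0.22-0.68j), -0.41-1.73j, 2.04+1.82j], [(-0.1-0.26j), -0.55-0.42j, 1.06+0.05j]]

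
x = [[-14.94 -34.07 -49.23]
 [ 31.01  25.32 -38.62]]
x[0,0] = -14.94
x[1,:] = [31.01, 25.32, -38.62]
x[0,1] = -34.07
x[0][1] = -34.07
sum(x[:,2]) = -87.85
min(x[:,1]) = -34.07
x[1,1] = 25.32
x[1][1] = 25.32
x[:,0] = [-14.94, 31.01]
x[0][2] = -49.23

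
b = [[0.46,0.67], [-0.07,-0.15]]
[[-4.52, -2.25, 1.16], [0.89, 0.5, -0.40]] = b @ [[-3.57, -0.09, -4.33], [-4.30, -3.29, 4.7]]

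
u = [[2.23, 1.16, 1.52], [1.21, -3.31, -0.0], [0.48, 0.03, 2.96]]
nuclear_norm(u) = 9.09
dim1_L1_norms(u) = [4.91, 4.52, 3.47]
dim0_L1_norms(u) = [3.92, 4.5, 4.48]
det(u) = -23.53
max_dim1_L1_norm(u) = 4.91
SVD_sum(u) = [[1.12, 1.08, 2.14], [-0.36, -0.34, -0.68], [1.1, 1.07, 2.11]] + [[0.1, -0.21, 0.06],[1.39, -3.02, 0.8],[0.35, -0.76, 0.20]] + [[1.01, 0.29, -0.68], [0.17, 0.05, -0.12], [-0.97, -0.28, 0.65]]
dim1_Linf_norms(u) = [2.23, 3.31, 2.96]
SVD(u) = [[0.69,0.07,-0.72], [-0.22,0.97,-0.12], [0.68,0.24,0.69]] @ diag([3.810444290846077, 3.5301203361697278, 1.7495041350392582]) @ [[0.42, 0.41, 0.81], [0.41, -0.88, 0.23], [-0.81, -0.23, 0.54]]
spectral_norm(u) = 3.81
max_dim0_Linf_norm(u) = 3.31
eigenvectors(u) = [[0.2, -0.90, 0.79], [-0.98, -0.21, 0.14], [-0.01, 0.39, 0.60]]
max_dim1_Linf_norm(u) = 3.31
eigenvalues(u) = [-3.56, 1.84, 3.59]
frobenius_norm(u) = 5.48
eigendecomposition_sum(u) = [[-0.15,0.69,0.03], [0.73,-3.41,-0.17], [0.01,-0.04,-0.00]] + [[1.12,  0.24,  -1.52],[0.26,  0.06,  -0.36],[-0.49,  -0.11,  0.66]] + [[1.26, 0.22, 3.01], [0.22, 0.04, 0.53], [0.96, 0.17, 2.3]]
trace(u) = 1.88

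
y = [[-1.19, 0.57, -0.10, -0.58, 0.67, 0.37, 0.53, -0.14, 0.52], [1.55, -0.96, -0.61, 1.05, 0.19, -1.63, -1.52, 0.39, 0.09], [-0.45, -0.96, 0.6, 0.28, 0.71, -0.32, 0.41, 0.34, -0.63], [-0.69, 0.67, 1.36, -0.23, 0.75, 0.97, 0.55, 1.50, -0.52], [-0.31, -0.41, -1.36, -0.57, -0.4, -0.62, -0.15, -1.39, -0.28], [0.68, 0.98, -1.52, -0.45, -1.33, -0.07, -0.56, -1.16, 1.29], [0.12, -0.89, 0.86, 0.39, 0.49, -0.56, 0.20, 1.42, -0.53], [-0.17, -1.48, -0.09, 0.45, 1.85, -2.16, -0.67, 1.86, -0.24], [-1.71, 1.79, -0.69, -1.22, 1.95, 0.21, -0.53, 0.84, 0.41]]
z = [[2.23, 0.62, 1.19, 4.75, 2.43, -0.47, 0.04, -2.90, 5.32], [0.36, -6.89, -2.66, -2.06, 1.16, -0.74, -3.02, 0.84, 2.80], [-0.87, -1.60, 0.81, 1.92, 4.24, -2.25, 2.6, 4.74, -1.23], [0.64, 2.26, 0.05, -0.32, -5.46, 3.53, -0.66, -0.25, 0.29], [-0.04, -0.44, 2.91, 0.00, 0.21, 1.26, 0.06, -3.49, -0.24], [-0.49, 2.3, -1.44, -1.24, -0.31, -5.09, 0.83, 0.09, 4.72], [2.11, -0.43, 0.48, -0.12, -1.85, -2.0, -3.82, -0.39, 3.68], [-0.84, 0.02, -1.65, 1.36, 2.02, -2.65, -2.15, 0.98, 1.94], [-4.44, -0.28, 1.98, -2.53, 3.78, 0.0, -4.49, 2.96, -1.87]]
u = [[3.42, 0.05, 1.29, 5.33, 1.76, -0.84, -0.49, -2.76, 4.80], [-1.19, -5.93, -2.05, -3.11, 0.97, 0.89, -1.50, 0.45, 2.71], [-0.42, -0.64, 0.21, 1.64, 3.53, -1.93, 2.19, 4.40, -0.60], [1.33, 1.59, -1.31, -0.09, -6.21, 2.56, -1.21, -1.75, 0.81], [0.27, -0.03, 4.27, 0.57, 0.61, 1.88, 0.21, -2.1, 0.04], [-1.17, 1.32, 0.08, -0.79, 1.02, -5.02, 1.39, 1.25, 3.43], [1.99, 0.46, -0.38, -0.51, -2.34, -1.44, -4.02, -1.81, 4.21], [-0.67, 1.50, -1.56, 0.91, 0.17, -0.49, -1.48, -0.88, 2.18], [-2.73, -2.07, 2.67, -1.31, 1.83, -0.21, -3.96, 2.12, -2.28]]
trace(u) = -13.98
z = y + u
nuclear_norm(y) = 17.39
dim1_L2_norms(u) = [8.74, 7.87, 6.63, 7.5, 5.2, 6.73, 7.02, 3.73, 7.02]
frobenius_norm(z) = 22.01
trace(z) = -13.76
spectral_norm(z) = 11.90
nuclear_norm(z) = 56.68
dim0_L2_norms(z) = [5.6, 7.83, 5.15, 6.36, 8.77, 7.54, 7.51, 7.33, 8.99]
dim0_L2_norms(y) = [2.83, 3.15, 2.82, 1.99, 3.31, 3.04, 2.04, 3.46, 1.79]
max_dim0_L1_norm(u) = 21.06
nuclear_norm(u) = 52.65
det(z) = -1411041.08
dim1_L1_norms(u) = [20.74, 18.8, 15.56, 16.86, 9.98, 15.47, 17.16, 9.84, 19.18]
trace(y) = 0.22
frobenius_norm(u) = 20.58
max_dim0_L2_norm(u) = 8.42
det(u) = 717296.02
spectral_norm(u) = 11.68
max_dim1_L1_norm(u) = 20.74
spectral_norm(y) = 5.28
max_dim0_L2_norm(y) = 3.46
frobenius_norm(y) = 8.33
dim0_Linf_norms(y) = [1.71, 1.79, 1.52, 1.22, 1.95, 2.16, 1.52, 1.86, 1.29]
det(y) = 0.00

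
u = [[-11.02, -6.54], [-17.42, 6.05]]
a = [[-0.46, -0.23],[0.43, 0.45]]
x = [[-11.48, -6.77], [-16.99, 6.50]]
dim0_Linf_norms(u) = [17.42, 6.54]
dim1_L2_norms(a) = [0.51, 0.62]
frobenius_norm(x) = 22.55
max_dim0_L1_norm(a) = 0.89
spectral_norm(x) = 20.58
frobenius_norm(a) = 0.81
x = a + u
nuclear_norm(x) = 29.80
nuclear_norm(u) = 29.42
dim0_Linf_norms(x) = [16.99, 6.77]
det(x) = -189.64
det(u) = -180.60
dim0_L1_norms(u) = [28.44, 12.59]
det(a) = -0.11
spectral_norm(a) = 0.80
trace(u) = -4.97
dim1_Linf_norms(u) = [11.02, 17.42]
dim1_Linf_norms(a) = [0.46, 0.45]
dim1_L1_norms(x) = [18.25, 23.49]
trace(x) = -4.98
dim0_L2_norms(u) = [20.61, 8.91]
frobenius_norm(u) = 22.46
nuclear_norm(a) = 0.93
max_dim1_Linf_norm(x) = 16.99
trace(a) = -0.01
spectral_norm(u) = 20.69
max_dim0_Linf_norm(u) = 17.42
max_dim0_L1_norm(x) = 28.47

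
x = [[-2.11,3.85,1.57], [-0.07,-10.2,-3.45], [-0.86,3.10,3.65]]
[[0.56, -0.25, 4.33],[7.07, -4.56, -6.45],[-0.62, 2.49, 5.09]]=x @[[-1.5, 1.02, -0.77], [-0.71, 0.18, 0.32], [0.08, 0.77, 0.94]]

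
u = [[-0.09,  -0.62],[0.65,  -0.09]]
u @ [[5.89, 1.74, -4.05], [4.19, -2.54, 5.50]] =[[-3.13, 1.42, -3.05],[3.45, 1.36, -3.13]]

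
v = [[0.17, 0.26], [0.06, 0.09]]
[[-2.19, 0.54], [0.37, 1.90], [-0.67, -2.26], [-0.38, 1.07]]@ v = [[-0.34, -0.52], [0.18, 0.27], [-0.25, -0.38], [-0.0, -0.00]]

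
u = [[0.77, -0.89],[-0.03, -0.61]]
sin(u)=[[0.69, -0.81], [-0.03, -0.57]]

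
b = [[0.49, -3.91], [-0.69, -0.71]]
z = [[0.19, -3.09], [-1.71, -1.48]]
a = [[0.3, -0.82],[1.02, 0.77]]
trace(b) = -0.22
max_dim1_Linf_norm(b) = 3.91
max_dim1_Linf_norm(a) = 1.02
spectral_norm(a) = 1.32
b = a + z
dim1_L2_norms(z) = [3.1, 2.26]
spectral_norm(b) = 3.99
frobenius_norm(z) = 3.83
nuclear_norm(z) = 5.08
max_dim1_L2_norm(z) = 3.1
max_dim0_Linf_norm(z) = 3.09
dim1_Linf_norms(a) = [0.82, 1.02]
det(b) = -3.05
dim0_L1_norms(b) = [1.18, 4.62]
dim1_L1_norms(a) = [1.12, 1.79]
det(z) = -5.57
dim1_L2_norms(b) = [3.94, 0.99]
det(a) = 1.07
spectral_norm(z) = 3.49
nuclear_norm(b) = 4.75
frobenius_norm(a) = 1.55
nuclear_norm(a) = 2.13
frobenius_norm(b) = 4.06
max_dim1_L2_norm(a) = 1.28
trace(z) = -1.29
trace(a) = 1.07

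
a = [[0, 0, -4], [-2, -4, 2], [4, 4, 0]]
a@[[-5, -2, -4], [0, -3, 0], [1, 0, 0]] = [[-4, 0, 0], [12, 16, 8], [-20, -20, -16]]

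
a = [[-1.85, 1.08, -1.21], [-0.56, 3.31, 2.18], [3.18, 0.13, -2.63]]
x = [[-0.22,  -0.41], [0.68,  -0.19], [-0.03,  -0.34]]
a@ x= [[1.18, 0.96], [2.31, -1.14], [-0.53, -0.43]]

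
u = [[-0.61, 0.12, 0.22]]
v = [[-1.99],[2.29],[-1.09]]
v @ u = [[1.21, -0.24, -0.44], [-1.4, 0.27, 0.5], [0.66, -0.13, -0.24]]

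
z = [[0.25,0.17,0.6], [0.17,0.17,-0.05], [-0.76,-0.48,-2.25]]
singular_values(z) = [2.51, 0.25, 0.0]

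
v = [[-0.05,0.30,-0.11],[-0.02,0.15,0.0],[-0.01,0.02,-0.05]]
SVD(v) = [[-0.91, 0.24, -0.34], [-0.41, -0.71, 0.58], [-0.10, 0.66, 0.74]] @ diag([0.3556502129546583, 0.06331471323079643, 0.0020428200625970303]) @ [[0.15, -0.94, 0.29], [-0.07, -0.31, -0.95], [-0.99, -0.12, 0.12]]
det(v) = -0.00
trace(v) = 0.05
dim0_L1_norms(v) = [0.08, 0.47, 0.16]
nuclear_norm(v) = 0.42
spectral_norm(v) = 0.36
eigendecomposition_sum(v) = [[-0.03,0.27,0.02], [-0.02,0.15,0.01], [-0.0,0.0,0.0]] + [[0.01, -0.01, -0.01], [0.00, -0.00, -0.00], [-0.0, 0.00, 0.00]] + [[-0.02, 0.04, -0.12], [-0.00, 0.0, -0.01], [-0.01, 0.02, -0.05]]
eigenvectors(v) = [[-0.88, -0.98, 0.92],[-0.48, -0.14, 0.08],[-0.01, 0.13, 0.39]]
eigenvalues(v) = [0.11, 0.01, -0.07]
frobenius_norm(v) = 0.36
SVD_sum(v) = [[-0.05, 0.3, -0.1],[-0.02, 0.14, -0.04],[-0.01, 0.03, -0.01]] + [[-0.0, -0.0, -0.01], [0.0, 0.01, 0.04], [-0.0, -0.01, -0.04]] + [[0.00, 0.0, -0.0], [-0.00, -0.0, 0.0], [-0.0, -0.00, 0.0]]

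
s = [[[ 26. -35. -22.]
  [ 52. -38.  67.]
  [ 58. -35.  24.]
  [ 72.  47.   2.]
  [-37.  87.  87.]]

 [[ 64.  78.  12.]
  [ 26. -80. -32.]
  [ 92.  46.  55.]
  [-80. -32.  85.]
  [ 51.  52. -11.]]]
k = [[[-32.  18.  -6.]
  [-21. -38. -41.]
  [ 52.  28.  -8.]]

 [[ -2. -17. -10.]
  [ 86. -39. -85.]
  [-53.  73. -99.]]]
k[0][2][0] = 52.0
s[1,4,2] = -11.0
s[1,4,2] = -11.0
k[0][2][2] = -8.0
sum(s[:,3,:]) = 94.0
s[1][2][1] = 46.0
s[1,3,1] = -32.0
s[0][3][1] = 47.0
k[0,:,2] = [-6.0, -41.0, -8.0]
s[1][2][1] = 46.0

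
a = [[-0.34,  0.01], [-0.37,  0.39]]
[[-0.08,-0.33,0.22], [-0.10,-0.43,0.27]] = a@[[0.22,0.96,-0.64], [-0.05,-0.18,0.09]]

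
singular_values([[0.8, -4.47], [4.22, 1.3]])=[4.75, 4.19]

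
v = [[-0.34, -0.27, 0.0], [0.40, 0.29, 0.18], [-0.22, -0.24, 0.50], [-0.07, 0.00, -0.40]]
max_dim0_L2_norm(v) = 0.67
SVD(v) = [[-0.53, 0.27, 0.75], [0.51, -0.56, 0.34], [-0.66, -0.51, -0.42], [0.15, 0.60, -0.37]] @ diag([0.7487711680214787, 0.6521022897095334, 0.002083673519216936]) @ [[0.69, 0.6, -0.4], [-0.38, -0.17, -0.91], [0.62, -0.78, -0.11]]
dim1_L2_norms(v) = [0.43, 0.53, 0.6, 0.41]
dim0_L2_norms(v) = [0.57, 0.46, 0.67]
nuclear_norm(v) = 1.40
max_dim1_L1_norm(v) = 0.96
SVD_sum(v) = [[-0.27,  -0.24,  0.16], [0.26,  0.23,  -0.15], [-0.34,  -0.3,  0.20], [0.08,  0.07,  -0.05]] + [[-0.07,-0.03,-0.16], [0.14,0.06,0.33], [0.12,0.06,0.30], [-0.15,-0.07,-0.35]] + [[0.00, -0.00, -0.00],  [0.00, -0.0, -0.00],  [-0.00, 0.00, 0.0],  [-0.00, 0.00, 0.0]]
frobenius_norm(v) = 0.99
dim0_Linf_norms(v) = [0.4, 0.29, 0.5]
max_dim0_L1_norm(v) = 1.08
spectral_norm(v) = 0.75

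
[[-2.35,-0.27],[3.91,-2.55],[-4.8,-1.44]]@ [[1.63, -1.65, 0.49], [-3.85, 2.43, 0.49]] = [[-2.79, 3.22, -1.28], [16.19, -12.65, 0.67], [-2.28, 4.42, -3.06]]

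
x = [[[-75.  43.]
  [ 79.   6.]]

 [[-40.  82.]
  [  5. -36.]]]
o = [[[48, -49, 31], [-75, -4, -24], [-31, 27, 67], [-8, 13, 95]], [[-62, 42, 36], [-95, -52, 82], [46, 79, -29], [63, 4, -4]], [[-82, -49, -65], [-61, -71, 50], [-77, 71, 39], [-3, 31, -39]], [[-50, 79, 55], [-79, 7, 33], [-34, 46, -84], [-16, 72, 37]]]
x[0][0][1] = 43.0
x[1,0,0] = -40.0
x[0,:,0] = [-75.0, 79.0]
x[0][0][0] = -75.0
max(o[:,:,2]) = 95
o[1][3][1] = 4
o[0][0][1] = -49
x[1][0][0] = -40.0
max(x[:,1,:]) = 79.0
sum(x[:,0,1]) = 125.0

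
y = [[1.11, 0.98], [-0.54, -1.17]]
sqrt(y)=[[1.06-0.14j,0.51-0.53j], [(-0.28+0.29j),-0.14+1.10j]]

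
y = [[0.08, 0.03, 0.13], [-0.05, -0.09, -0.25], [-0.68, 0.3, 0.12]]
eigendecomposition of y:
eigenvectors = [[(-0.02+0.26j),-0.02-0.26j,-0.32+0.00j], [0.14-0.48j,0.14+0.48j,-0.87+0.00j], [(-0.83+0j),(-0.83-0j),(0.39+0j)]]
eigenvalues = [(0.05+0.39j), (0.05-0.39j), 0j]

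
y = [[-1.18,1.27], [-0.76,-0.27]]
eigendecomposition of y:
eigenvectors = [[0.79+0.00j, (0.79-0j)], [(0.28+0.54j), 0.28-0.54j]]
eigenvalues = [(-0.72+0.87j), (-0.72-0.87j)]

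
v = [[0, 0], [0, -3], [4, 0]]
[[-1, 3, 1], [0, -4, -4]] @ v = [[4, -9], [-16, 12]]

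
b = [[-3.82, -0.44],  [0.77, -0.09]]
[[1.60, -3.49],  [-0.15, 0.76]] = b @ [[-0.31, 0.95], [-0.95, -0.31]]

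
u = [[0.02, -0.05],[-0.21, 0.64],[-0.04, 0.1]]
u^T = [[0.02, -0.21, -0.04], [-0.05, 0.64, 0.10]]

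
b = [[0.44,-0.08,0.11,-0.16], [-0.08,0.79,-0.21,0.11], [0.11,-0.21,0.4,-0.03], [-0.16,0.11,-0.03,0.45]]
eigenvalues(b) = [0.96, 0.53, 0.23, 0.36]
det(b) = 0.04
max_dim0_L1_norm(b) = 1.19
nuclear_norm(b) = 2.08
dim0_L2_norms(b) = [0.49, 0.83, 0.47, 0.49]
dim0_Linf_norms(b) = [0.44, 0.79, 0.4, 0.45]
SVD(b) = [[-0.30, -0.64, -0.38, 0.60], [0.82, -0.44, -0.27, -0.24], [-0.38, 0.03, -0.70, -0.60], [0.30, 0.62, -0.55, 0.48]] @ diag([0.9572136425024741, 0.5347636522667422, 0.35518539894231177, 0.23283730628847216]) @ [[-0.3, 0.82, -0.38, 0.30], [-0.64, -0.44, 0.03, 0.62], [-0.38, -0.27, -0.70, -0.55], [0.6, -0.24, -0.60, 0.48]]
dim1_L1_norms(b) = [0.79, 1.19, 0.75, 0.75]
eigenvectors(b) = [[0.3,-0.64,-0.60,0.38],[-0.82,-0.44,0.24,0.27],[0.38,0.03,0.60,0.7],[-0.3,0.62,-0.48,0.55]]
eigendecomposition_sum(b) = [[0.09, -0.24, 0.11, -0.08], [-0.24, 0.65, -0.3, 0.23], [0.11, -0.30, 0.14, -0.11], [-0.08, 0.23, -0.11, 0.08]] + [[0.22, 0.15, -0.01, -0.21], [0.15, 0.11, -0.01, -0.15], [-0.01, -0.01, 0.00, 0.01], [-0.21, -0.15, 0.01, 0.21]] + [[0.08, -0.03, -0.08, 0.07], [-0.03, 0.01, 0.03, -0.03], [-0.08, 0.03, 0.08, -0.07], [0.07, -0.03, -0.07, 0.05]] + [[0.05, 0.04, 0.09, 0.07], [0.04, 0.03, 0.07, 0.05], [0.09, 0.07, 0.17, 0.14], [0.07, 0.05, 0.14, 0.11]]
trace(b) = 2.08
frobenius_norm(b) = 1.18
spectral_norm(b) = 0.96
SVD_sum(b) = [[0.09, -0.24, 0.11, -0.08],[-0.24, 0.65, -0.30, 0.23],[0.11, -0.30, 0.14, -0.11],[-0.08, 0.23, -0.11, 0.08]] + [[0.22,0.15,-0.01,-0.21], [0.15,0.11,-0.01,-0.15], [-0.01,-0.01,0.0,0.01], [-0.21,-0.15,0.01,0.21]] + [[0.05, 0.04, 0.09, 0.07], [0.04, 0.03, 0.07, 0.05], [0.09, 0.07, 0.17, 0.14], [0.07, 0.05, 0.14, 0.11]] + [[0.08, -0.03, -0.08, 0.07], [-0.03, 0.01, 0.03, -0.03], [-0.08, 0.03, 0.08, -0.07], [0.07, -0.03, -0.07, 0.05]]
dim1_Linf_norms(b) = [0.44, 0.79, 0.4, 0.45]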